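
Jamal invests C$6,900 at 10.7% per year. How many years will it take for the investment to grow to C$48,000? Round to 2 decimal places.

19.08 years

(1+i)^n = 48000/6900 = 6.95652, so n = ln 6.95652 / ln 1.107 = 19.0813 years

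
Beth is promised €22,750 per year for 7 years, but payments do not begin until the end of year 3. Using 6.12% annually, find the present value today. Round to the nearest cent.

Value one period before first payment (t=2): 22750 × [1 − (1+0.0612)^(−7)] / 0.0612 = 22750 × 5.558650 = 126,459.2822
PV₀ = 126,459.2822 / (1+0.0612)^2 = 126,459.2822 / 1.126145 = 112,293.9167

€112,293.92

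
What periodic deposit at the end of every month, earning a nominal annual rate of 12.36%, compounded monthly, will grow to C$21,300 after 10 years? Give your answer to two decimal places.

C$90.65

i = 0.1236/12 = 0.0103 per month; n = 10·12 = 120.
FV-annuity factor = 234.963882; PMT = 21300 / 234.963882 = 90.6522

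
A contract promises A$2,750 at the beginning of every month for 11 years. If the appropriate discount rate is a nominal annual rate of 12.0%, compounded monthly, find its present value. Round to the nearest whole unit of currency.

i = 0.12/12 = 0.01 per month; n = 11·12 = 132.
PV = 2750 × [1 − (1+0.01)^(−132)] / 0.01 × (1+i) = 2750 × 73.841859 = 203,065.1130
(Beginning-of-period payments → annuity-due factor ×(1+i).)

A$203,065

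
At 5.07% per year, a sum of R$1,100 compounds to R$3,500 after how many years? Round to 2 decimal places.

23.40 years

(1+i)^n = 3500/1100 = 3.18182, so n = ln 3.18182 / ln 1.0507 = 23.4034 years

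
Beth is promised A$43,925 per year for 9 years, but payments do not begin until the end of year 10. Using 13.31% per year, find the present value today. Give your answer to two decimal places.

A$72,371.32

PV at t=9 (ordinary 9-year annuity): 43925 × a(9|0.1331) = 43925 × 5.073047 = 222,833.5934
Discount back 9 years: 222,833.5934 × (1+0.1331)^(−9) = 222,833.5934 × 0.324777 = 72,371.3223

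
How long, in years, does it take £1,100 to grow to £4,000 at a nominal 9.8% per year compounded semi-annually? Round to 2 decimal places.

13.49 years

Periodic rate i = 0.098/2 = 0.049.
n = ln(4000/1100) / ln(1+0.049) = ln(3.63636) / 0.047837 = 26.9870 half-years
= 26.9870/2 years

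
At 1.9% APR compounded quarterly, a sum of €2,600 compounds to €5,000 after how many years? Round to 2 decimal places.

Periodic rate i = 0.019/4 = 0.00475.
n = ln(5000/2600) / ln(1+0.00475) = ln(1.92308) / 0.004739 = 137.9954 quarters
= 137.9954/4 years

34.50 years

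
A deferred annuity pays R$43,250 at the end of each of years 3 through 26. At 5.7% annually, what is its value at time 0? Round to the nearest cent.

R$499,602.93

Value one period before first payment (t=2): 43250 × [1 − (1+0.057)^(−24)] / 0.057 = 43250 × 12.905916 = 558,180.8756
Discount back 2 years: 558,180.8756 × (1+0.057)^(−2) = 558,180.8756 × 0.895056 = 499,602.9315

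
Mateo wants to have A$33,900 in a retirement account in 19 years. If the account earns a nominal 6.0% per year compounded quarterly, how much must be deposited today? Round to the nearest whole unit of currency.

A$10,934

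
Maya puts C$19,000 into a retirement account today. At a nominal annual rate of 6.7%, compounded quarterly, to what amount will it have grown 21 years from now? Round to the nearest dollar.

C$76,691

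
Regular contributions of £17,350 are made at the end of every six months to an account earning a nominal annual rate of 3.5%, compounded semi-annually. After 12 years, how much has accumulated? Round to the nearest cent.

£512,016.13

i = 0.035/2 = 0.0175 per half-year; n = 12·2 = 24.
FV = 17350 × [(1+0.0175)^24 − 1] / 0.0175 = 17350 × 29.511016 = 512,016.1339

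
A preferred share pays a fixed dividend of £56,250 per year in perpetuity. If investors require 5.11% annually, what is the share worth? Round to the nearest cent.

£1,100,782.78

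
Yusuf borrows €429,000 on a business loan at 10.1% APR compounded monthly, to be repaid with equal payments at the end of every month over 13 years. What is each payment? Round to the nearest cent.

With 12 periods per year: i = 0.00841667, n = 156.
Annuity-PV factor = 86.673977; PMT = 429000 / 86.673977 = 4,949.5825

€4,949.58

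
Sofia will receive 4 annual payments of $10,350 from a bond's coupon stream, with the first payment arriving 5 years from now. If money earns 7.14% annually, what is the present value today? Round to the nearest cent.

Value one period before first payment (t=4): 10350 × [1 − (1+0.0714)^(−4)] / 0.0714 = 10350 × 3.376533 = 34,947.1206
Discount back 4 years: 34,947.1206 × (1+0.0714)^(−4) = 34,947.1206 × 0.758916 = 26,521.9121

$26,521.91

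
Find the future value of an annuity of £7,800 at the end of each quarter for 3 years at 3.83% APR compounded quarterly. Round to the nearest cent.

£98,689.98

With 4 periods per year: i = 0.009575, n = 12.
Accumulation factor s(12|0.009575) = 12.652561; FV = 7800 × 12.652561 = 98,689.9758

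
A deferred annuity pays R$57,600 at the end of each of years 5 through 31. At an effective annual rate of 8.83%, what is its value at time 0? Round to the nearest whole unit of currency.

R$417,672

PV at t=4 (ordinary 27-year annuity): 57600 × a(27|0.0883) = 57600 × 10.172036 = 585,909.2893
Discount back 4 years: 585,909.2893 × (1+0.0883)^(−4) = 585,909.2893 × 0.712862 = 417,672.4857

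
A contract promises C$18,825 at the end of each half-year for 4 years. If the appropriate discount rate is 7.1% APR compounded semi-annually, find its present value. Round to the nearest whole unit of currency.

C$129,133

With 2 periods per year: i = 0.0355, n = 8.
Annuity factor a(8|0.0355) = 6.859634; PV = 18825 × 6.859634 = 129,132.6051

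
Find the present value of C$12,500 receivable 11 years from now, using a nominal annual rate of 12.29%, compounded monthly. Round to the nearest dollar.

i = 0.1229/12 = 0.0102417 per month; n = 11·12 = 132.
PV = 12,500 / (1 + 0.0102417)^132 = 12,500 / 3.838279 = 3,256.6680

C$3,257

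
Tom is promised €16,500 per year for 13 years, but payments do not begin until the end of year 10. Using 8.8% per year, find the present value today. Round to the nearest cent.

Value one period before first payment (t=9): 16500 × [1 − (1+0.088)^(−13)] / 0.088 = 16500 × 7.567501 = 124,863.7668
PV₀ = 124,863.7668 / (1+0.088)^9 = 124,863.7668 / 2.136289 = 58,448.9043

€58,448.90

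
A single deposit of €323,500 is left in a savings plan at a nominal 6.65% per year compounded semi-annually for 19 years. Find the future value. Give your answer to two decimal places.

i = 0.0665/2 = 0.03325 per half-year; n = 19·2 = 38.
FV = PV·(1+i)^n = 323,500 × 3.465818 = 1,121,192.0644

€1,121,192.06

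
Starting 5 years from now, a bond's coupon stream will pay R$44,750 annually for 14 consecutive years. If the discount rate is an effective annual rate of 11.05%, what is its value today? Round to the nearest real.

R$204,901

PV at t=4 (ordinary 14-year annuity): 44750 × a(14|0.1105) = 44750 × 6.963469 = 311,615.2176
PV₀ = 311,615.2176 / (1+0.1105)^4 = 311,615.2176 / 1.520808 = 204,901.1551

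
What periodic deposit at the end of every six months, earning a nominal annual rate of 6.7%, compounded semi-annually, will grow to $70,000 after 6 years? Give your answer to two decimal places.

With 2 periods per year: i = 0.0335, n = 12.
PMT = 70000 / ( [(1+0.0335)^12 − 1] / 0.0335 ) = 70000 / 14.477542 = 4,835.0748

$4,835.07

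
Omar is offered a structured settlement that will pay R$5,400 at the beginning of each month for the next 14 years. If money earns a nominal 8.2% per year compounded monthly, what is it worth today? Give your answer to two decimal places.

R$542,221.85

With 12 periods per year: i = 0.00683333, n = 168.
PV = 5400 × [1 − (1+0.00683333)^(−168)] / 0.00683333 × (1+i) = 5400 × 100.411454 = 542,221.8518
Payments are at the start of each period, so multiply by (1+i).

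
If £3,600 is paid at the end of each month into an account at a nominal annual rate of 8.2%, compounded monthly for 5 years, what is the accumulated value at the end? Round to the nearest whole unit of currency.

£265,900

Periodic rate i = 0.082/12 = 0.00683333; n = 5 × 12 = 60 periods.
Accumulation factor s(60|0.00683333) = 73.861173; FV = 3600 × 73.861173 = 265,900.2229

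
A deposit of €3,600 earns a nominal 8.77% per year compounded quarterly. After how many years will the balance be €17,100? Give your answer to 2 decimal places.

17.96 years

Periodic rate i = 0.0877/4 = 0.021925.
n = ln(17100/3600) / ln(1+0.021925) = ln(4.75000) / 0.021688 = 71.8433 quarters
= 71.8433/4 years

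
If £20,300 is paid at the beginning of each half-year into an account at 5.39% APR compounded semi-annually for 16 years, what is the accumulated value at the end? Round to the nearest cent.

£1,038,060.89

Periodic rate i = 0.0539/2 = 0.02695; n = 16 × 2 = 32 periods.
Accumulation factor s(32|0.02695) × (1+i) = 51.136004; FV = 20300 × 51.136004 = 1,038,060.8861
(Beginning-of-period payments → annuity-due factor ×(1+i).)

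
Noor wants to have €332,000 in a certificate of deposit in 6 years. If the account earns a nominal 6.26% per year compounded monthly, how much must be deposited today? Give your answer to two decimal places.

i = 0.0626/12 = 0.00521667 per month; n = 6·12 = 72.
PV = FV·(1+i)^(−n) = 332,000 × 0.687548 = 228,265.9200

€228,265.92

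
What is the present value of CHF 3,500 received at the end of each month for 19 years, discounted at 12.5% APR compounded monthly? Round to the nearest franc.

CHF 304,361

i = 0.125/12 = 0.0104167 per month; n = 19·12 = 228.
PV = PMT · [1 − (1+i)^(−n)] / i = 3500 · 86.960239 = 304,360.8361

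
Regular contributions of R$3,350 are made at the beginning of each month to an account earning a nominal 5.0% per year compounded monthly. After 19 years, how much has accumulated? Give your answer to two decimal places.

With 12 periods per year: i = 0.00416667, n = 228.
FV = PMT · [(1+i)^n − 1] / i × (1+i) = 3350 · 380.927326 = 1,276,106.5436
(annuity-due: payments at period start, so ×(1+i).)

R$1,276,106.54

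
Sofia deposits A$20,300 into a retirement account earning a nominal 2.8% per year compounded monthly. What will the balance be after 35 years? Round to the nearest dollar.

With 12 periods per year: i = 0.00233333, n = 420.
FV = 20,300 × (1 + 0.00233333)^420 = 54,026.7518

A$54,027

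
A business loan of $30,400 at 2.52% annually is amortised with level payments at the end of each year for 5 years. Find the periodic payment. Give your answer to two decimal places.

Annuity-PV factor = 4.643155; PMT = 30400 / 4.643155 = 6,547.2723

$6,547.27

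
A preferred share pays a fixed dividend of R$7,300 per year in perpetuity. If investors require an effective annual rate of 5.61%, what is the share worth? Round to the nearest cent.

R$130,124.78

PV = PMT / i = 7300 / 0.0561 = 130,124.7772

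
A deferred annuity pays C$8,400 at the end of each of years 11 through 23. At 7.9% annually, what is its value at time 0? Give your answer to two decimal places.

PV at t=10 (ordinary 13-year annuity): 8400 × a(13|0.079) = 8400 × 7.947434 = 66,758.4430
PV₀ = 66,758.4430 / (1+0.079)^10 = 66,758.4430 / 2.139018 = 31,209.8551

C$31,209.86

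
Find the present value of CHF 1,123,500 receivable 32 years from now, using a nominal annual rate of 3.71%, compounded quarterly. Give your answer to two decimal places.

CHF 344,631.57

With 4 periods per year: i = 0.009275, n = 128.
PV = 1,123,500 / (1 + 0.009275)^128 = 1,123,500 / 3.260003 = 344,631.5666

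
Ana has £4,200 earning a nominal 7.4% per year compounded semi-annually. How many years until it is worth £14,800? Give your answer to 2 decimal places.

17.33 years

Periodic rate i = 0.074/2 = 0.037.
n = ln(14800/4200) / ln(1+0.037) = ln(3.52381) / 0.036332 = 34.6677 half-years
= 34.6677/2 years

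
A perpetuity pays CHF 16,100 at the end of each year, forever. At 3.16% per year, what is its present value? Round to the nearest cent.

CHF 509,493.67

PV = C/r = 16100/0.0316 = 509,493.6709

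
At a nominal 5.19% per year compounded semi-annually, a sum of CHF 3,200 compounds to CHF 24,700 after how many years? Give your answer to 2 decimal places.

39.89 years

Periodic rate i = 0.0519/2 = 0.02595.
(1+i)^n = 24700/3200 = 7.71875, so n = ln 7.71875 / ln 1.02595 = 79.7709 half-years
= 79.7709/2 years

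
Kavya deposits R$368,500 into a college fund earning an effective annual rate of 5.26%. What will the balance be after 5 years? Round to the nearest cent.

368,500 × (1+0.0526)^5 = 368,500 × 1.292162 = 476,161.5471

R$476,161.55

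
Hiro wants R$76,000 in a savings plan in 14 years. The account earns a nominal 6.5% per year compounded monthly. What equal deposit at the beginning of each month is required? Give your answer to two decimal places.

With 12 periods per year: i = 0.00541667, n = 168.
FV-annuity factor × (1+i) = 274.382085; PMT = 76000 / 274.382085 = 276.9860

R$276.99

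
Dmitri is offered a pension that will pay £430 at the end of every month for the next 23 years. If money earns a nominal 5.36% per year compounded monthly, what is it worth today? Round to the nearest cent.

Periodic rate i = 0.0536/12 = 0.00446667; n = 23 × 12 = 276 periods.
Annuity factor a(276|0.00446667) = 158.445554; PV = 430 × 158.445554 = 68,131.5882

£68,131.59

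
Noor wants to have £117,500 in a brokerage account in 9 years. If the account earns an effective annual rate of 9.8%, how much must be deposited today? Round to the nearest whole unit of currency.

£50,654

Discount factor = (1+0.098)^(−9) = 0.431101; PV = 117,500 × 0.431101 = 50,654.3569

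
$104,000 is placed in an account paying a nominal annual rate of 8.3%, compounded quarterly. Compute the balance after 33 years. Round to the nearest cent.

Periodic rate i = 0.083/4 = 0.02075; n = 33 × 4 = 132 periods.
FV = PV·(1+i)^n = 104,000 × 15.043860 = 1,564,561.4810

$1,564,561.48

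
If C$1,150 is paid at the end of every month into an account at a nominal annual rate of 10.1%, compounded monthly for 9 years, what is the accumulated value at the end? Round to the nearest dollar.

With 12 periods per year: i = 0.00841667, n = 108.
FV = PMT · [(1+i)^n − 1] / i = 1150 · 174.940557 = 201,181.6410

C$201,182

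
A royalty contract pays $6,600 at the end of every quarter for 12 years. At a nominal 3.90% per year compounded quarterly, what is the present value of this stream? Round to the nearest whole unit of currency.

With 4 periods per year: i = 0.00975, n = 48.
PV = PMT · [1 − (1+i)^(−n)] / i = 6600 · 38.187209 = 252,035.5800

$252,036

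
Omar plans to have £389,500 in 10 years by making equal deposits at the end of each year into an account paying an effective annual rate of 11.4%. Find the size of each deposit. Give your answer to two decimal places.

PMT = 389500 / ( [(1+0.114)^10 − 1] / 0.114 ) = 389500 / 17.047524 = 22,847.8923

£22,847.89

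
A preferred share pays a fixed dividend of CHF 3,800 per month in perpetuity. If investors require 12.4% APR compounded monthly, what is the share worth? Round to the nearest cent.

Periodic rate i = 0.124/12 = 0.0103333.
PV = C/r = 3800/0.0103333 = 367,741.9355

CHF 367,741.94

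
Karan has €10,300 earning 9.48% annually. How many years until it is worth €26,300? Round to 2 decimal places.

n = ln(26300/10300) / ln(1+0.0948) = ln(2.55340) / 0.090572 = 10.3501 years

10.35 years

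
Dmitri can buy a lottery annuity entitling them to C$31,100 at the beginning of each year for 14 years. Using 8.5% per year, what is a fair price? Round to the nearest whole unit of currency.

C$270,289

PV = PMT · [1 − (1+i)^(−n)] / i × (1+i) = 31100 · 8.690955 = 270,288.6975
(annuity-due: payments at period start, so ×(1+i).)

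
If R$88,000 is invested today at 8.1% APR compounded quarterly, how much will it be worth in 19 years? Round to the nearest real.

Periodic rate i = 0.081/4 = 0.02025; n = 19 × 4 = 76 periods.
FV = 88,000 × (1 + 0.02025)^76 = 403,816.9404

R$403,817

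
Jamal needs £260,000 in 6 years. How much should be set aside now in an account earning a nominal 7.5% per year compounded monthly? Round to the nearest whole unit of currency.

£166,016

i = 0.075/12 = 0.00625 per month; n = 6·12 = 72.
Discount factor = (1+0.00625)^(−72) = 0.638522; PV = 260,000 × 0.638522 = 166,015.6480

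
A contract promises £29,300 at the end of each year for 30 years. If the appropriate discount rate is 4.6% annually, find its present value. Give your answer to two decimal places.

£471,699.75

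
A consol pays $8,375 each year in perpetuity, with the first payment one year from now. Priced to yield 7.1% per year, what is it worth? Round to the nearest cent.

$117,957.75

PV = PMT / i = 8375 / 0.071 = 117,957.7465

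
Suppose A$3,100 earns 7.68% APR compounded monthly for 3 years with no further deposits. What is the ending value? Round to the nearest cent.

Periodic rate i = 0.0768/12 = 0.0064; n = 3 × 12 = 36 periods.
FV = 3,100 × (1 + 0.0064)^36 = 3,900.3565

A$3,900.36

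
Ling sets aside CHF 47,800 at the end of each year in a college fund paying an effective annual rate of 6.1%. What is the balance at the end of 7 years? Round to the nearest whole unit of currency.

FV = 47800 × [(1+0.061)^7 − 1] / 0.061 = 47800 × 8.419476 = 402,450.9557

CHF 402,451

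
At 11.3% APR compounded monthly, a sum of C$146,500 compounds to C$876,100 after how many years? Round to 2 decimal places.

15.90 years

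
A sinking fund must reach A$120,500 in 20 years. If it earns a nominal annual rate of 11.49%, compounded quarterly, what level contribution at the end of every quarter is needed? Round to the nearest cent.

A$400.76

Periodic rate i = 0.1149/4 = 0.028725; n = 20 × 4 = 80 periods.
FV-annuity factor = 300.680144; PMT = 120500 / 300.680144 = 400.7581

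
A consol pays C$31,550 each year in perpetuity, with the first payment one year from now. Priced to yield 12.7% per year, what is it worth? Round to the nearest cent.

PV = C/r = 31550/0.127 = 248,425.1969

C$248,425.20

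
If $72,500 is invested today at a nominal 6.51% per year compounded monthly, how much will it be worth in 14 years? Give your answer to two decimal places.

$179,921.98

Periodic rate i = 0.0651/12 = 0.005425; n = 14 × 12 = 168 periods.
72,500 × (1+0.005425)^168 = 72,500 × 2.481682 = 179,921.9767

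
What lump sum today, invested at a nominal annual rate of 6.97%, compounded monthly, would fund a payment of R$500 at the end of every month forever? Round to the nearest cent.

R$86,083.21

Periodic rate i = 0.0697/12 = 0.00580833.
PV = C/r = 500/0.00580833 = 86,083.2138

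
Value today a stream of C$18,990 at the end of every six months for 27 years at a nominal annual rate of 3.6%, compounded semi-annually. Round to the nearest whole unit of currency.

With 2 periods per year: i = 0.018, n = 54.
PV = PMT · [1 − (1+i)^(−n)] / i = 18990 · 34.354988 = 652,401.2264

C$652,401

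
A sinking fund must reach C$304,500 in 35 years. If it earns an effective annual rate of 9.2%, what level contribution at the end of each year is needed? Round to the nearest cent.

C$1,348.99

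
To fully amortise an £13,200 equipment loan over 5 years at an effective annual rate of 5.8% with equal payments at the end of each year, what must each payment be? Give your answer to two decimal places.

£3,116.60

PMT = 13200 / ( [1 − (1+0.058)^(−5)] / 0.058 ) = 13200 / 4.235382 = 3,116.6022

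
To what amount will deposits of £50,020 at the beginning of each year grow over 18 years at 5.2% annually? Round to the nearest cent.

FV = PMT · [(1+i)^n − 1] / i × (1+i) = 50020 · 30.153587 = 1,508,282.4161
(annuity-due: payments at period start, so ×(1+i).)

£1,508,282.42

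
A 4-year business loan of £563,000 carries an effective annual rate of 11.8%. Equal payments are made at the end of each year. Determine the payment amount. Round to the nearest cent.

Annuity-PV factor = 3.050188; PMT = 563000 / 3.050188 = 184,578.7944

£184,578.79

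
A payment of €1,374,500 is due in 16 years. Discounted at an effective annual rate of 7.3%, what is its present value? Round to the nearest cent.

PV = FV·(1+i)^(−n) = 1,374,500 × 0.323895 = 445,193.8874

€445,193.89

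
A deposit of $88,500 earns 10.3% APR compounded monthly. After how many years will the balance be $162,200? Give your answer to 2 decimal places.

5.91 years

Periodic rate i = 0.103/12 = 0.00858333.
(1+i)^n = 162200/88500 = 1.83277, so n = ln 1.83277 / ln 1.00858 = 70.8843 months
= 70.8843/12 years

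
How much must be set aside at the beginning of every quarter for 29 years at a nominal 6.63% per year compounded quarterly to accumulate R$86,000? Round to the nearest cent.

R$244.61

i = 0.0663/4 = 0.016575 per quarter; n = 29·4 = 116.
FV-annuity factor × (1+i) = 351.581794; PMT = 86000 / 351.581794 = 244.6088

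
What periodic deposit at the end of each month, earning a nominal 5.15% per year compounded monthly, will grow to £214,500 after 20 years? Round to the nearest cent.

£512.88

Periodic rate i = 0.0515/12 = 0.00429167; n = 20 × 12 = 240 periods.
PMT = 214500 / ( [(1+0.00429167)^240 − 1] / 0.00429167 ) = 214500 / 418.228975 = 512.8769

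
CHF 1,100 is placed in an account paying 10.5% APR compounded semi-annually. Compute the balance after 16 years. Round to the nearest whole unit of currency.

CHF 5,656

i = 0.105/2 = 0.0525 per half-year; n = 16·2 = 32.
1,100 × (1+0.0525)^32 = 1,100 × 5.141707 = 5,655.8780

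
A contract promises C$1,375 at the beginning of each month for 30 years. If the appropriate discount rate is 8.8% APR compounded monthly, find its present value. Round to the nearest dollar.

C$175,266

i = 0.088/12 = 0.00733333 per month; n = 30·12 = 360.
PV = PMT · [1 − (1+i)^(−n)] / i × (1+i) = 1375 · 127.466310 = 175,266.1767
(annuity-due: payments at period start, so ×(1+i).)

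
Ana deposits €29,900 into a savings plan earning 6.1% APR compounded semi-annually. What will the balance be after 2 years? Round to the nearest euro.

€33,718

i = 0.061/2 = 0.0305 per half-year; n = 2·2 = 4.
FV = 29,900 × (1 + 0.0305)^4 = 33,718.1061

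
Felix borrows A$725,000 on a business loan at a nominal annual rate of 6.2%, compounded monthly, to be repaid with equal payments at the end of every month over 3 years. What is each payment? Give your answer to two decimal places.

i = 0.062/12 = 0.00516667 per month; n = 3·12 = 36.
Annuity-PV factor = 32.773303; PMT = 725000 / 32.773303 = 22,121.6641

A$22,121.66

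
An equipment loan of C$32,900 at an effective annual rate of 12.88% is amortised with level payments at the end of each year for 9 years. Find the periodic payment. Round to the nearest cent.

PMT = 32900 / ( [1 − (1+0.1288)^(−9)] / 0.1288 ) = 32900 / 5.154632 = 6,382.6084

C$6,382.61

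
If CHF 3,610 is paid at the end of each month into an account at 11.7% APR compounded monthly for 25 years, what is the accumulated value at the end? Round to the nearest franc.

CHF 6,432,127

i = 0.117/12 = 0.00975 per month; n = 25·12 = 300.
FV = 3610 × [(1+0.00975)^300 − 1] / 0.00975 = 3610 × 1781.752770 = 6,432,127.4998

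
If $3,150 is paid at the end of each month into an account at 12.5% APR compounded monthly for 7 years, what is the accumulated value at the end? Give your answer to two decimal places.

$419,744.14

Periodic rate i = 0.125/12 = 0.0104167; n = 7 × 12 = 84 periods.
FV = PMT · [(1+i)^n − 1] / i = 3150 · 133.252107 = 419,744.1374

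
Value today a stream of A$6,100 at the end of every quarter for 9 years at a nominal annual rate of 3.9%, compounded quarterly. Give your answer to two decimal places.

A$184,450.48

Periodic rate i = 0.039/4 = 0.00975; n = 9 × 4 = 36 periods.
Annuity factor a(36|0.00975) = 30.237784; PV = 6100 × 30.237784 = 184,450.4844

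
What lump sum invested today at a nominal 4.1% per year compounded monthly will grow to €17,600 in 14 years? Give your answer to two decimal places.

i = 0.041/12 = 0.00341667 per month; n = 14·12 = 168.
Discount factor = (1+0.00341667)^(−168) = 0.563819; PV = 17,600 × 0.563819 = 9,923.2179

€9,923.22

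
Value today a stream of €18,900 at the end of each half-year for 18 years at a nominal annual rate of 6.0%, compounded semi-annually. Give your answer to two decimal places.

Periodic rate i = 0.06/2 = 0.03; n = 18 × 2 = 36 periods.
PV = 18900 × [1 − (1+0.03)^(−36)] / 0.03 = 18900 × 21.832252 = 412,629.5722

€412,629.57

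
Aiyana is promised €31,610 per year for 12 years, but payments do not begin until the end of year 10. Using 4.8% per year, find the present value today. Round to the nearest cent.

€185,814.12

Value one period before first payment (t=9): 31610 × [1 − (1+0.048)^(−12)] / 0.048 = 31610 × 8.964081 = 283,354.5934
PV₀ = 283,354.5934 / (1+0.048)^9 = 283,354.5934 / 1.524936 = 185,814.1203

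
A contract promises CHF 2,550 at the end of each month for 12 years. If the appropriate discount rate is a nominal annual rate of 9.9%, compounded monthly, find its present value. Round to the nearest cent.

Periodic rate i = 0.099/12 = 0.00825; n = 12 × 12 = 144 periods.
PV = 2550 × [1 − (1+0.00825)^(−144)] / 0.00825 = 2550 × 84.082473 = 214,410.3063

CHF 214,410.31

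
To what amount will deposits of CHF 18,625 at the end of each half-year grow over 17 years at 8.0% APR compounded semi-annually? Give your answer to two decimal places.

Periodic rate i = 0.08/2 = 0.04; n = 17 × 2 = 34 periods.
FV = PMT · [(1+i)^n − 1] / i = 18625 · 69.857909 = 1,301,103.5461

CHF 1,301,103.55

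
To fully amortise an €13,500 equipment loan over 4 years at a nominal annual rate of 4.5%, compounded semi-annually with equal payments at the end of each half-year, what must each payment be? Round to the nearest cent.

Periodic rate i = 0.045/2 = 0.0225; n = 4 × 2 = 8 periods.
PMT = 13500 / ( [1 − (1+0.0225)^(−8)] / 0.0225 ) = 13500 / 7.247185 = 1,862.7923

€1,862.79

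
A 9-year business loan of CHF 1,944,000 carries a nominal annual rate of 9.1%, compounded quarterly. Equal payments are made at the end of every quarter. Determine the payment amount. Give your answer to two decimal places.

i = 0.091/4 = 0.02275 per quarter; n = 9·4 = 36.
Annuity-PV factor = 24.398378; PMT = 1.944e+06 / 24.398378 = 79,677.4278

CHF 79,677.43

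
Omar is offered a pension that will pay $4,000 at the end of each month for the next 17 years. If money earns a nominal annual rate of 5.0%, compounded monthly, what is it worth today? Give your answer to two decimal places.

$548,956.43

i = 0.05/12 = 0.00416667 per month; n = 17·12 = 204.
PV = 4000 × [1 − (1+0.00416667)^(−204)] / 0.00416667 = 4000 × 137.239108 = 548,956.4318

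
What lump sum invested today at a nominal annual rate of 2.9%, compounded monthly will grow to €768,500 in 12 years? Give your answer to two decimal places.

€542,864.85

With 12 periods per year: i = 0.00241667, n = 144.
PV = FV·(1+i)^(−n) = 768,500 × 0.706395 = 542,864.8461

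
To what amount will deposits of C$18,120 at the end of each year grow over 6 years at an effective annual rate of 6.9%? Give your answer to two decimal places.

C$129,291.37

FV = PMT · [(1+i)^n − 1] / i = 18120 · 7.135285 = 129,291.3679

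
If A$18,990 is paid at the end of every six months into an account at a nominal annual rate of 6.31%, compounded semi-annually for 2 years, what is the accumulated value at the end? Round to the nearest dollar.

i = 0.0631/2 = 0.03155 per half-year; n = 2·2 = 4.
Accumulation factor s(4|0.03155) = 4.193313; FV = 18990 × 4.193313 = 79,631.0142

A$79,631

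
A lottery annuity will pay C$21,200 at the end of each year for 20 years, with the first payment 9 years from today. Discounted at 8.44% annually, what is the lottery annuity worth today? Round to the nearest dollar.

C$105,381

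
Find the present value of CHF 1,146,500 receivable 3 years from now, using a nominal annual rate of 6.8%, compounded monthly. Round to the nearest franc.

i = 0.068/12 = 0.00566667 per month; n = 3·12 = 36.
PV = 1,146,500 / (1 + 0.00566667)^36 = 1,146,500 / 1.225592 = 935,466.1189

CHF 935,466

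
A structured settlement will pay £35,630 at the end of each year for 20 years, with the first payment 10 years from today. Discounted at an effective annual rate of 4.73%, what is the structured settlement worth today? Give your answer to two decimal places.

£299,758.81

PV at t=9 (ordinary 20-year annuity): 35630 × a(20|0.0473) = 35630 × 12.752522 = 454,372.3472
Discount back 9 years: 454,372.3472 × (1+0.0473)^(−9) = 454,372.3472 × 0.659721 = 299,758.8133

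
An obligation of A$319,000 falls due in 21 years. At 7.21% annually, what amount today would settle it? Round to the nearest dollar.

A$73,935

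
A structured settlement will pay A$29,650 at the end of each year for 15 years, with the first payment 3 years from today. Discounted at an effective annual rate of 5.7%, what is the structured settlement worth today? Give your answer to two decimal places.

A$262,876.01

PV at t=2 (ordinary 15-year annuity): 29650 × a(15|0.057) = 29650 × 9.905496 = 293,697.9542
Discount back 2 years: 293,697.9542 × (1+0.057)^(−2) = 293,697.9542 × 0.895056 = 262,876.0055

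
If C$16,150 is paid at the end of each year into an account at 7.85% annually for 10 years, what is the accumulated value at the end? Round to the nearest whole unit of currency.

FV = 16150 × [(1+0.0785)^10 − 1] / 0.0785 = 16150 × 14.383779 = 232,298.0289

C$232,298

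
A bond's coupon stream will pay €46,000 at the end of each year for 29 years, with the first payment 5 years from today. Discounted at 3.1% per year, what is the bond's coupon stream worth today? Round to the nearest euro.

PV at t=4 (ordinary 29-year annuity): 46000 × a(29|0.031) = 46000 × 18.949322 = 871,668.8260
Discount back 4 years: 871,668.8260 × (1+0.031)^(−4) = 871,668.8260 × 0.885045 = 771,466.1111

€771,466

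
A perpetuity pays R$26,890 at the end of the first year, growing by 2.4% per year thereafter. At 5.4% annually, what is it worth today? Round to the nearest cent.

PV = PMT / (i − g) = 26890 / (0.054 − 0.024) = 26890 / 0.030000 = 896,333.3333

R$896,333.33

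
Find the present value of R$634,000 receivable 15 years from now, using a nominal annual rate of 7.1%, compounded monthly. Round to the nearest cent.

R$219,244.43

i = 0.071/12 = 0.00591667 per month; n = 15·12 = 180.
Discount factor = (1+0.00591667)^(−180) = 0.345811; PV = 634,000 × 0.345811 = 219,244.4258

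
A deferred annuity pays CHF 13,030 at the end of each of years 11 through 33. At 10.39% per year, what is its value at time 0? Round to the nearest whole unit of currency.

PV at t=10 (ordinary 23-year annuity): 13030 × a(23|0.1039) = 13030 × 8.633806 = 112,498.4895
PV₀ = 112,498.4895 / (1+0.1039)^10 = 112,498.4895 / 2.687184 = 41,864.8325

CHF 41,865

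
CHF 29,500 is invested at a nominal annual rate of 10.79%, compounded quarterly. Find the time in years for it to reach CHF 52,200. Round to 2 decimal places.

5.36 years

Periodic rate i = 0.1079/4 = 0.026975.
(1+i)^n = 52200/29500 = 1.76949, so n = ln 1.76949 / ln 1.02697 = 21.4404 quarters
= 21.4404/4 years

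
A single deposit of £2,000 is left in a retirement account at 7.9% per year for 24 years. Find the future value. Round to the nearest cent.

£12,403.51

2,000 × (1+0.079)^24 = 2,000 × 6.201756 = 12,403.5119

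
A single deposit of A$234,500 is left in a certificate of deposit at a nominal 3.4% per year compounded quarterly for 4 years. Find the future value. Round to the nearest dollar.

Periodic rate i = 0.034/4 = 0.0085; n = 4 × 4 = 16 periods.
FV = 234,500 × (1 + 0.0085)^16 = 268,508.0359

A$268,508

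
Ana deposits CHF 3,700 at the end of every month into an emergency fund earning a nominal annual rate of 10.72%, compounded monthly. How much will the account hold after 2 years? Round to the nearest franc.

With 12 periods per year: i = 0.00893333, n = 24.
FV = PMT · [(1+i)^n − 1] / i = 3700 · 26.634978 = 98,549.4194

CHF 98,549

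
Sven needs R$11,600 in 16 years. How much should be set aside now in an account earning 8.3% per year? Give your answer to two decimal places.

R$3,238.94

PV = FV·(1+i)^(−n) = 11,600 × 0.279219 = 3,238.9384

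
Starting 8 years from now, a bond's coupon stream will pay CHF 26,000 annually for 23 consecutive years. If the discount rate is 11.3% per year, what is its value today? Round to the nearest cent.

CHF 99,480.72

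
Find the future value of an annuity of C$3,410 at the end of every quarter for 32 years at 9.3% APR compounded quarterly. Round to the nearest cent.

C$2,633,020.02

i = 0.093/4 = 0.02325 per quarter; n = 32·4 = 128.
Accumulation factor s(128|0.02325) = 772.146632; FV = 3410 × 772.146632 = 2,633,020.0159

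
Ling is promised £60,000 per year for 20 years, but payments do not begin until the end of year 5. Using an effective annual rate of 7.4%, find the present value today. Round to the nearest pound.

£463,244

PV at t=4 (ordinary 20-year annuity): 60000 × a(20|0.074) = 60000 × 10.272486 = 616,349.1890
PV₀ = 616,349.1890 / (1+0.074)^4 = 616,349.1890 / 1.330507 = 463,243.8938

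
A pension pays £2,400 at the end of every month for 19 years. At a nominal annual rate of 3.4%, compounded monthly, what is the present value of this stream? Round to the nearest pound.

£402,677

Periodic rate i = 0.034/12 = 0.00283333; n = 19 × 12 = 228 periods.
PV = 2400 × [1 − (1+0.00283333)^(−228)] / 0.00283333 = 2400 × 167.782189 = 402,677.2544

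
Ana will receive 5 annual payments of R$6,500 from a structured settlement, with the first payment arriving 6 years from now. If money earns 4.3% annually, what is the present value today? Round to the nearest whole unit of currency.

Value one period before first payment (t=5): 6500 × [1 − (1+0.043)^(−5)] / 0.043 = 6500 × 4.414551 = 28,694.5839
Discount back 5 years: 28,694.5839 × (1+0.043)^(−5) = 28,694.5839 × 0.810174 = 23,247.6142

R$23,248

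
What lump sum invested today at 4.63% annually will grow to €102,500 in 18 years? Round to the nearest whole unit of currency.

€45,385

Discount factor = (1+0.0463)^(−18) = 0.442780; PV = 102,500 × 0.442780 = 45,384.9446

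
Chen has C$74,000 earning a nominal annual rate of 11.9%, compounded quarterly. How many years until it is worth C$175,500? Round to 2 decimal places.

7.36 years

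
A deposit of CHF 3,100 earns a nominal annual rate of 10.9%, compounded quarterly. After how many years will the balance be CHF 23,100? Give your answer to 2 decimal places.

Periodic rate i = 0.109/4 = 0.02725.
(1+i)^n = 23100/3100 = 7.45161, so n = ln 7.45161 / ln 1.02725 = 74.7036 quarters
= 74.7036/4 years

18.68 years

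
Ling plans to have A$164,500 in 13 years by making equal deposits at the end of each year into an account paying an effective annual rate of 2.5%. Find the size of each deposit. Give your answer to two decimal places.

A$10,864.94

PMT = 164500 / ( [(1+0.025)^13 − 1] / 0.025 ) = 164500 / 15.140442 = 10,864.9406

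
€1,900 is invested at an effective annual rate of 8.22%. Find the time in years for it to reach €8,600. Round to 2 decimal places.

19.11 years

(1+i)^n = 8600/1900 = 4.52632, so n = ln 4.52632 / ln 1.0822 = 19.1137 years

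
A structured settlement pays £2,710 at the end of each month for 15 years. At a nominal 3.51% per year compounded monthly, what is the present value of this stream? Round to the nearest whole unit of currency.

£378,823

i = 0.0351/12 = 0.002925 per month; n = 15·12 = 180.
PV = 2710 × [1 − (1+0.002925)^(−180)] / 0.002925 = 2710 × 139.787075 = 378,822.9742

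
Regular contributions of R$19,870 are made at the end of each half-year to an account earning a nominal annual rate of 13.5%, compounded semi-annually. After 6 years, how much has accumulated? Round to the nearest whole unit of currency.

R$350,257

Periodic rate i = 0.135/2 = 0.0675; n = 6 × 2 = 12 periods.
FV = 19870 × [(1+0.0675)^12 − 1] / 0.0675 = 19870 × 17.627425 = 350,256.9366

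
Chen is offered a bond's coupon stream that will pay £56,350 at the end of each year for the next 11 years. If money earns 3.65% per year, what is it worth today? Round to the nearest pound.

PV = PMT · [1 − (1+i)^(−n)] / i = 56350 · 8.928201 = 503,104.1510

£503,104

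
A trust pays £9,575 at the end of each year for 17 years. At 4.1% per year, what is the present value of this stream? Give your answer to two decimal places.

PV = PMT · [1 − (1+i)^(−n)] / i = 9575 · 12.071860 = 115,588.0576

£115,588.06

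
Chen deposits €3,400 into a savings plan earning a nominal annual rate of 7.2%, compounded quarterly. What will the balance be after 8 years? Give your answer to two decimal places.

Periodic rate i = 0.072/4 = 0.018; n = 8 × 4 = 32 periods.
3,400 × (1+0.018)^32 = 3,400 × 1.769819 = 6,017.3852

€6,017.39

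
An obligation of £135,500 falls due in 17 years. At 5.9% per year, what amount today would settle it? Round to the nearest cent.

PV = FV·(1+i)^(−n) = 135,500 × 0.377371 = 51,133.7888

£51,133.79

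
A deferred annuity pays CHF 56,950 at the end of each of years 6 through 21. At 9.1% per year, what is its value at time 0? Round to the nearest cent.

CHF 304,389.86

PV at t=5 (ordinary 16-year annuity): 56950 × a(16|0.091) = 56950 × 8.261525 = 470,493.8237
Discount back 5 years: 470,493.8237 × (1+0.091)^(−5) = 470,493.8237 × 0.646958 = 304,389.8550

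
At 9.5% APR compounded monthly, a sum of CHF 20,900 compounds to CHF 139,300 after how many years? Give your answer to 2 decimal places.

Periodic rate i = 0.095/12 = 0.00791667.
(1+i)^n = 139300/20900 = 6.66507, so n = ln 6.66507 / ln 1.00792 = 240.5532 months
= 240.5532/12 years

20.05 years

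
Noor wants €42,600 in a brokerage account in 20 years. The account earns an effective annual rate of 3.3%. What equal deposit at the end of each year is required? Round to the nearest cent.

PMT = 42600 / ( [(1+0.033)^20 − 1] / 0.033 ) = 42600 / 27.705584 = 1,537.5962

€1,537.60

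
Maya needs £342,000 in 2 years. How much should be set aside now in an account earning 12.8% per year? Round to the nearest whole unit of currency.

£268,787

PV = FV·(1+i)^(−n) = 342,000 × 0.785926 = 268,786.7813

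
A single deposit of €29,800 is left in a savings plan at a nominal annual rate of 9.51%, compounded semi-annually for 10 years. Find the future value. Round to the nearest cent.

€75,459.08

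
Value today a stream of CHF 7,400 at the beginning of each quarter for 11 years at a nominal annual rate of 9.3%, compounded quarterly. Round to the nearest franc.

CHF 207,214

Periodic rate i = 0.093/4 = 0.02325; n = 11 × 4 = 44 periods.
PV = PMT · [1 − (1+i)^(−n)] / i × (1+i) = 7400 · 28.001847 = 207,213.6667
(Beginning-of-period payments → annuity-due factor ×(1+i).)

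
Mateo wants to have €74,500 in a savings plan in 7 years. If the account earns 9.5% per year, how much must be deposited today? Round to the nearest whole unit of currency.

€39,469

PV = FV·(1+i)^(−n) = 74,500 × 0.529787 = 39,469.1195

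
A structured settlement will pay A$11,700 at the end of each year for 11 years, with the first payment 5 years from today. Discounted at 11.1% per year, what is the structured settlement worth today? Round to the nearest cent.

A$47,449.54

Value one period before first payment (t=4): 11700 × [1 − (1+0.111)^(−11)] / 0.111 = 11700 × 6.178775 = 72,291.6654
Discount back 4 years: 72,291.6654 × (1+0.111)^(−4) = 72,291.6654 × 0.656363 = 47,449.5386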